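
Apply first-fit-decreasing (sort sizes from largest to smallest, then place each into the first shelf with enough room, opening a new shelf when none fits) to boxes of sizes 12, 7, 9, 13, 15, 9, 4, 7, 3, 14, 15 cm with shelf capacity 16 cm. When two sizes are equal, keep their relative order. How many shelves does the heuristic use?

7

Sorted descending: 15, 15, 14, 13, 12, 9, 9, 7, 7, 4, 3.
  15 → shelf 1 (new)  [load 15/16]
  15 → shelf 2 (new)  [load 15/16]
  14 → shelf 3 (new)  [load 14/16]
  13 → shelf 4 (new)  [load 13/16]
  12 → shelf 5 (new)  [load 12/16]
  9 → shelf 6 (new)  [load 9/16]
  9 → shelf 7 (new)  [load 9/16]
  7 → shelf 6  [load 16/16]
  7 → shelf 7  [load 16/16]
  4 → shelf 5  [load 16/16]
  3 → shelf 4  [load 16/16]
7 shelves opened.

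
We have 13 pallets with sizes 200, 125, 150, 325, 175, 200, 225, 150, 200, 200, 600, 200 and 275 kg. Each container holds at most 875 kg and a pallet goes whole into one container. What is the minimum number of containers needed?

Total = 600 + 325 + 275 + 225 + 200 + 200 + 200 + 200 + 200 + 175 + 150 + 150 + 125 = 3025 kg.
Lower bound: ⌈3025/875⌉ = 4 containers.
A packing using 4 containers:
  container 1: 600 + 275 = 875
  container 2: 325 + 225 + 200 + 125 = 875
  container 3: 200 + 200 + 200 + 200 = 800
  container 4: 175 + 150 + 150 = 475
This matches the lower bound, so 4 is optimal.

4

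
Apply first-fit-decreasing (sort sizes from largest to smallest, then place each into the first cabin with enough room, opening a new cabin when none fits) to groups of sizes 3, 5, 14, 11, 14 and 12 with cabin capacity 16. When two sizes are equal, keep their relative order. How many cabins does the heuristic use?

Sorted descending: 14, 14, 12, 11, 5, 3.
  14 → cabin 1 (new)  [load 14/16]
  14 → cabin 2 (new)  [load 14/16]
  12 → cabin 3 (new)  [load 12/16]
  11 → cabin 4 (new)  [load 11/16]
  5 → cabin 4  [load 16/16]
  3 → cabin 3  [load 15/16]
4 cabins opened.

4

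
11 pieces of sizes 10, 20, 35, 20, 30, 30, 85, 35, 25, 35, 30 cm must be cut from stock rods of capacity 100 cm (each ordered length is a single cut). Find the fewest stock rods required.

Total = 85 + 35 + 35 + 35 + 30 + 30 + 30 + 25 + 20 + 20 + 10 = 355 cm.
Lower bound: ⌈355/100⌉ = 4 stock rods.
A packing using 4 stock rods:
  stock rod 1: 85 + 10 = 95
  stock rod 2: 35 + 35 + 30 = 100
  stock rod 3: 35 + 30 + 30 = 95
  stock rod 4: 25 + 20 + 20 = 65
This matches the lower bound, so 4 is optimal.

4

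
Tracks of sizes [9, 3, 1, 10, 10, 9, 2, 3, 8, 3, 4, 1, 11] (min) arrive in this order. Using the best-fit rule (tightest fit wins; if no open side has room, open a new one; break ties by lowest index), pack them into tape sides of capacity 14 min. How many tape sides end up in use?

  9 → side 1 (new)  [load 9/14]
  3 → side 1  [load 12/14]
  1 → side 1  [load 13/14]
  10 → side 2 (new)  [load 10/14]
  10 → side 3 (new)  [load 10/14]
  9 → side 4 (new)  [load 9/14]
  2 → side 2  [load 12/14]
  3 → side 3  [load 13/14]
  8 → side 5 (new)  [load 8/14]
  3 → side 4  [load 12/14]
  4 → side 5  [load 12/14]
  1 → side 1  [load 14/14]
  11 → side 6 (new)  [load 11/14]
6 tape sides opened.

6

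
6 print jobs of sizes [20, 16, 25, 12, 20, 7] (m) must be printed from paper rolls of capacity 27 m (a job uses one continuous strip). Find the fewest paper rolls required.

Total = 25 + 20 + 20 + 16 + 12 + 7 = 100 m.
Lower bound: ⌈100/27⌉ = 4 paper rolls.
A packing using 5 paper rolls:
  roll 1: 25 = 25
  roll 2: 20 + 7 = 27
  roll 3: 20 = 20
  roll 4: 16 = 16
  roll 5: 12 = 12
No arrangement into 4 paper rolls stays within capacity, so 5 is optimal.

5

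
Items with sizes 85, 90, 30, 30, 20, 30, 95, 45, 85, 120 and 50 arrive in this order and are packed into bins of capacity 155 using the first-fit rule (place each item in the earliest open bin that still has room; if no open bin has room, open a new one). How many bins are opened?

5

  85 → bin 1 (new)  [load 85/155]
  90 → bin 2 (new)  [load 90/155]
  30 → bin 1  [load 115/155]
  30 → bin 1  [load 145/155]
  20 → bin 2  [load 110/155]
  30 → bin 2  [load 140/155]
  95 → bin 3 (new)  [load 95/155]
  45 → bin 3  [load 140/155]
  85 → bin 4 (new)  [load 85/155]
  120 → bin 5 (new)  [load 120/155]
  50 → bin 4  [load 135/155]
5 bins opened.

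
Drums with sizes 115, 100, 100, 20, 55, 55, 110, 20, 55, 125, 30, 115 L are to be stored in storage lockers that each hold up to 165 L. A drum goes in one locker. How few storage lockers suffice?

Total = 125 + 115 + 115 + 110 + 100 + 100 + 55 + 55 + 55 + 30 + 20 + 20 = 900 L.
Lower bound: ⌈900/165⌉ = 6 storage lockers.
A packing using 6 storage lockers:
  locker 1: 125 + 30 = 155
  locker 2: 115 + 20 + 20 = 155
  locker 3: 115 = 115
  locker 4: 110 + 55 = 165
  locker 5: 100 + 55 = 155
  locker 6: 100 + 55 = 155
This matches the lower bound, so 6 is optimal.

6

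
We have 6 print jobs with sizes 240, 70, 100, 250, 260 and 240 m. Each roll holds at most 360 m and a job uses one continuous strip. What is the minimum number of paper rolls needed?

Total = 260 + 250 + 240 + 240 + 100 + 70 = 1160 m.
Lower bound: ⌈1160/360⌉ = 4 paper rolls.
A packing using 4 paper rolls:
  roll 1: 260 + 100 = 360
  roll 2: 250 + 70 = 320
  roll 3: 240 = 240
  roll 4: 240 = 240
This matches the lower bound, so 4 is optimal.

4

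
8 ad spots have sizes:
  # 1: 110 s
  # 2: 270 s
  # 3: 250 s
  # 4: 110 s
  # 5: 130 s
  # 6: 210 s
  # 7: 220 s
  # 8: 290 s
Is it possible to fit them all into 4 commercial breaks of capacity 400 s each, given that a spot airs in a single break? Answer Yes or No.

Total = 1590 s; ⌈1590/400⌉ = 4.
5 ad spots each exceed half the capacity and cannot share a break, forcing at least 5 commercial breaks.
At least 5 commercial breaks are required, but only 4 are allowed.

No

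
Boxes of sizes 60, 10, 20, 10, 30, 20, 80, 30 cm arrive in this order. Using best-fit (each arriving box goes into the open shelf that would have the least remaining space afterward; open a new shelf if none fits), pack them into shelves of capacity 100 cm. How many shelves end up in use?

3

  60 → shelf 1 (new)  [load 60/100]
  10 → shelf 1  [load 70/100]
  20 → shelf 1  [load 90/100]
  10 → shelf 1  [load 100/100]
  30 → shelf 2 (new)  [load 30/100]
  20 → shelf 2  [load 50/100]
  80 → shelf 3 (new)  [load 80/100]
  30 → shelf 2  [load 80/100]
3 shelves opened.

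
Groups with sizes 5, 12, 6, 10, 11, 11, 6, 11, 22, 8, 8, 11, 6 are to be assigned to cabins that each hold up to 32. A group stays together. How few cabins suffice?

Total = 22 + 12 + 11 + 11 + 11 + 11 + 10 + 8 + 8 + 6 + 6 + 6 + 5 = 127.
Lower bound: ⌈127/32⌉ = 4 cabins.
A packing using 5 cabins:
  cabin 1: 22 + 10 = 32
  cabin 2: 12 + 11 + 8 = 31
  cabin 3: 11 + 11 + 8 = 30
  cabin 4: 11 + 6 + 6 + 6 = 29
  cabin 5: 5 = 5
No arrangement into 4 cabins stays within capacity, so 5 is optimal.

5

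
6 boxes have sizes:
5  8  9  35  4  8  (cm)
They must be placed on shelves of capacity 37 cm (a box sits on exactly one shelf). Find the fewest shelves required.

Total = 35 + 9 + 8 + 8 + 5 + 4 = 69 cm.
Lower bound: ⌈69/37⌉ = 2 shelves.
A packing using 2 shelves:
  shelf 1: 35 = 35
  shelf 2: 9 + 8 + 8 + 5 + 4 = 34
This matches the lower bound, so 2 is optimal.

2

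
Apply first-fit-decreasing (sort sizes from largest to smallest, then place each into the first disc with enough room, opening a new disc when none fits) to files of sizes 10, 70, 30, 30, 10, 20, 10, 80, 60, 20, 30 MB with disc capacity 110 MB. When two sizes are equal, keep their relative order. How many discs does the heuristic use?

4

Sorted descending: 80, 70, 60, 30, 30, 30, 20, 20, 10, 10, 10.
  80 → disc 1 (new)  [load 80/110]
  70 → disc 2 (new)  [load 70/110]
  60 → disc 3 (new)  [load 60/110]
  30 → disc 1  [load 110/110]
  30 → disc 2  [load 100/110]
  30 → disc 3  [load 90/110]
  20 → disc 3  [load 110/110]
  20 → disc 4 (new)  [load 20/110]
  10 → disc 2  [load 110/110]
  10 → disc 4  [load 30/110]
  10 → disc 4  [load 40/110]
4 discs opened.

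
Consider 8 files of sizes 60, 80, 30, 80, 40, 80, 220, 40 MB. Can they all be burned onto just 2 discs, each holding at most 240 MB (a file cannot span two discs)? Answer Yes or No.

No

Total = 630 MB; ⌈630/240⌉ = 3.
At least 3 discs are required, but only 2 are allowed.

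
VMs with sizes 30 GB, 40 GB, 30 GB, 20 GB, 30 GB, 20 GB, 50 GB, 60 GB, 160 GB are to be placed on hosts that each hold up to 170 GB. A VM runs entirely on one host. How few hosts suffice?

3

Total = 160 + 60 + 50 + 40 + 30 + 30 + 30 + 20 + 20 = 440 GB.
Lower bound: ⌈440/170⌉ = 3 hosts.
A packing using 3 hosts:
  host 1: 160 = 160
  host 2: 60 + 50 + 40 + 20 = 170
  host 3: 30 + 30 + 30 + 20 = 110
This matches the lower bound, so 3 is optimal.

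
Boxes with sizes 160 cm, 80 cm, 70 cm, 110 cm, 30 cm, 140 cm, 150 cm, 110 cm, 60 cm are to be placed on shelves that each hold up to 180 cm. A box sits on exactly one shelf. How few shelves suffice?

Total = 160 + 150 + 140 + 110 + 110 + 80 + 70 + 60 + 30 = 910 cm.
Lower bound: ⌈910/180⌉ = 6 shelves.
A packing using 6 shelves:
  shelf 1: 160 = 160
  shelf 2: 150 + 30 = 180
  shelf 3: 140 = 140
  shelf 4: 110 + 70 = 180
  shelf 5: 110 + 60 = 170
  shelf 6: 80 = 80
This matches the lower bound, so 6 is optimal.

6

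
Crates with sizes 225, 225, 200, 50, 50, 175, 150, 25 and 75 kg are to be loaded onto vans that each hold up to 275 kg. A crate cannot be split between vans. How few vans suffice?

Total = 225 + 225 + 200 + 175 + 150 + 75 + 50 + 50 + 25 = 1175 kg.
Lower bound: ⌈1175/275⌉ = 5 vans.
A packing using 5 vans:
  van 1: 225 + 50 = 275
  van 2: 225 + 50 = 275
  van 3: 200 + 75 = 275
  van 4: 175 + 25 = 200
  van 5: 150 = 150
This matches the lower bound, so 5 is optimal.

5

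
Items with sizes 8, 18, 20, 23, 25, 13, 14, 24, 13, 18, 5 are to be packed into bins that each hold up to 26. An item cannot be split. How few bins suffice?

8

Total = 25 + 24 + 23 + 20 + 18 + 18 + 14 + 13 + 13 + 8 + 5 = 181.
Lower bound: ⌈181/26⌉ = 7 bins.
A packing using 8 bins:
  bin 1: 25 = 25
  bin 2: 24 = 24
  bin 3: 23 = 23
  bin 4: 20 + 5 = 25
  bin 5: 18 + 8 = 26
  bin 6: 18 = 18
  bin 7: 14 = 14
  bin 8: 13 + 13 = 26
No arrangement into 7 bins stays within capacity, so 8 is optimal.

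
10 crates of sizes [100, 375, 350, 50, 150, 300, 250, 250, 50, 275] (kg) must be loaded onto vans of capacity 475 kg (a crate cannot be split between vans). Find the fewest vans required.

6

Total = 375 + 350 + 300 + 275 + 250 + 250 + 150 + 100 + 50 + 50 = 2150 kg.
Lower bound: ⌈2150/475⌉ = 5 vans.
Also, 6 crates each exceed 475/2 kg, and no two of those can share a van, so at least 6 vans are needed.
A packing using 6 vans:
  van 1: 375 + 100 = 475
  van 2: 350 + 50 + 50 = 450
  van 3: 300 + 150 = 450
  van 4: 275 = 275
  van 5: 250 = 250
  van 6: 250 = 250
This matches the lower bound, so 6 is optimal.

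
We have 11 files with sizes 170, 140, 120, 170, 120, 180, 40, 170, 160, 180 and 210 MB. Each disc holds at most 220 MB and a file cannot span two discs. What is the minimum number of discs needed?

10

Total = 210 + 180 + 180 + 170 + 170 + 170 + 160 + 140 + 120 + 120 + 40 = 1660 MB.
Lower bound: ⌈1660/220⌉ = 8 discs.
Also, 10 files each exceed 110 MB, and no two of those can share a disc, so at least 10 discs are needed.
A packing using 10 discs:
  disc 1: 210 = 210
  disc 2: 180 + 40 = 220
  disc 3: 180 = 180
  disc 4: 170 = 170
  disc 5: 170 = 170
  disc 6: 170 = 170
  disc 7: 160 = 160
  disc 8: 140 = 140
  disc 9: 120 = 120
  disc 10: 120 = 120
This matches the lower bound, so 10 is optimal.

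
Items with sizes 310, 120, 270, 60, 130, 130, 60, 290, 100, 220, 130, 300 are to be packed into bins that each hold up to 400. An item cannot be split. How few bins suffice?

Total = 310 + 300 + 290 + 270 + 220 + 130 + 130 + 130 + 120 + 100 + 60 + 60 = 2120.
Lower bound: ⌈2120/400⌉ = 6 bins.
A packing using 6 bins:
  bin 1: 310 + 60 = 370
  bin 2: 300 + 100 = 400
  bin 3: 290 + 60 = 350
  bin 4: 270 + 130 = 400
  bin 5: 220 + 130 = 350
  bin 6: 130 + 120 = 250
This matches the lower bound, so 6 is optimal.

6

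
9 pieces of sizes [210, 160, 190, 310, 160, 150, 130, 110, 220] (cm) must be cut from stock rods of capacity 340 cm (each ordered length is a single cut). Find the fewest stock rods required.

Total = 310 + 220 + 210 + 190 + 160 + 160 + 150 + 130 + 110 = 1640 cm.
Lower bound: ⌈1640/340⌉ = 5 stock rods.
A packing using 5 stock rods:
  stock rod 1: 310 = 310
  stock rod 2: 220 + 110 = 330
  stock rod 3: 210 + 130 = 340
  stock rod 4: 190 + 150 = 340
  stock rod 5: 160 + 160 = 320
This matches the lower bound, so 5 is optimal.

5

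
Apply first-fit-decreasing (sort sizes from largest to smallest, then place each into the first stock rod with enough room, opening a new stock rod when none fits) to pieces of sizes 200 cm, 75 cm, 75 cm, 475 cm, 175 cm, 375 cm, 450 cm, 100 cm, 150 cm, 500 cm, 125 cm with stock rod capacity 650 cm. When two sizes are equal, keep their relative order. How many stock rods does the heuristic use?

Sorted descending: 500, 475, 450, 375, 200, 175, 150, 125, 100, 75, 75.
  500 → stock rod 1 (new)  [load 500/650]
  475 → stock rod 2 (new)  [load 475/650]
  450 → stock rod 3 (new)  [load 450/650]
  375 → stock rod 4 (new)  [load 375/650]
  200 → stock rod 3  [load 650/650]
  175 → stock rod 2  [load 650/650]
  150 → stock rod 1  [load 650/650]
  125 → stock rod 4  [load 500/650]
  100 → stock rod 4  [load 600/650]
  75 → stock rod 5 (new)  [load 75/650]
  75 → stock rod 5  [load 150/650]
5 stock rods opened.

5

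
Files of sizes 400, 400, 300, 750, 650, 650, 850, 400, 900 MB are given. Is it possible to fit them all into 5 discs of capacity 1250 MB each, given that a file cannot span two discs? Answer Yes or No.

A valid assignment using 5 discs:
  disc 1: 900 + 300 = 1200
  disc 2: 850 + 400 = 1250
  disc 3: 750 + 400 = 1150
  disc 4: 650 + 400 = 1050
  disc 5: 650 = 650
Every load is within 1250 MB, so 5 discs suffice.

Yes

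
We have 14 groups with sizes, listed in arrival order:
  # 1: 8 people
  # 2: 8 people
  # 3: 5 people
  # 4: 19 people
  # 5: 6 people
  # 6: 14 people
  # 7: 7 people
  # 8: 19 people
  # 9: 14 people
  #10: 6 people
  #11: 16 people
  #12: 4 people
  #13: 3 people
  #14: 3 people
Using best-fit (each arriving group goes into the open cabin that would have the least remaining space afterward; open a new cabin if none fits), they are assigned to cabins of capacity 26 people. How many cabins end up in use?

  8 → cabin 1 (new)  [load 8/26]
  8 → cabin 1  [load 16/26]
  5 → cabin 1  [load 21/26]
  19 → cabin 2 (new)  [load 19/26]
  6 → cabin 2  [load 25/26]
  14 → cabin 3 (new)  [load 14/26]
  7 → cabin 3  [load 21/26]
  19 → cabin 4 (new)  [load 19/26]
  14 → cabin 5 (new)  [load 14/26]
  6 → cabin 4  [load 25/26]
  16 → cabin 6 (new)  [load 16/26]
  4 → cabin 1  [load 25/26]
  3 → cabin 3  [load 24/26]
  3 → cabin 6  [load 19/26]
6 cabins opened.

6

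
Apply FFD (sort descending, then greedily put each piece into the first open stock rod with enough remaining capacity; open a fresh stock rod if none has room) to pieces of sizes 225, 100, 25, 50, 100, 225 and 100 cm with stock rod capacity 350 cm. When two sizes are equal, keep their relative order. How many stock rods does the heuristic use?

3

Sorted descending: 225, 225, 100, 100, 100, 50, 25.
  225 → stock rod 1 (new)  [load 225/350]
  225 → stock rod 2 (new)  [load 225/350]
  100 → stock rod 1  [load 325/350]
  100 → stock rod 2  [load 325/350]
  100 → stock rod 3 (new)  [load 100/350]
  50 → stock rod 3  [load 150/350]
  25 → stock rod 1  [load 350/350]
3 stock rods opened.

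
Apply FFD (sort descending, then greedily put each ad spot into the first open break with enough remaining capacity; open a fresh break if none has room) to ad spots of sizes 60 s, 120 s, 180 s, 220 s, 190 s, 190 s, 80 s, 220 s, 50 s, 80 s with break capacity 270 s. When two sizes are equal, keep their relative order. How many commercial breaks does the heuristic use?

Sorted descending: 220, 220, 190, 190, 180, 120, 80, 80, 60, 50.
  220 → break 1 (new)  [load 220/270]
  220 → break 2 (new)  [load 220/270]
  190 → break 3 (new)  [load 190/270]
  190 → break 4 (new)  [load 190/270]
  180 → break 5 (new)  [load 180/270]
  120 → break 6 (new)  [load 120/270]
  80 → break 3  [load 270/270]
  80 → break 4  [load 270/270]
  60 → break 5  [load 240/270]
  50 → break 1  [load 270/270]
6 commercial breaks opened.

6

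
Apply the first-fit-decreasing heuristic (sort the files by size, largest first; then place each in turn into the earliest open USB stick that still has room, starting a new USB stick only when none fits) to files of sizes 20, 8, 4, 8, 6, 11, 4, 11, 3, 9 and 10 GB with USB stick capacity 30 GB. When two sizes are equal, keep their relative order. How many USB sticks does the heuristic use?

4

Sorted descending: 20, 11, 11, 10, 9, 8, 8, 6, 4, 4, 3.
  20 → USB stick 1 (new)  [load 20/30]
  11 → USB stick 2 (new)  [load 11/30]
  11 → USB stick 2  [load 22/30]
  10 → USB stick 1  [load 30/30]
  9 → USB stick 3 (new)  [load 9/30]
  8 → USB stick 2  [load 30/30]
  8 → USB stick 3  [load 17/30]
  6 → USB stick 3  [load 23/30]
  4 → USB stick 3  [load 27/30]
  4 → USB stick 4 (new)  [load 4/30]
  3 → USB stick 3  [load 30/30]
4 USB sticks opened.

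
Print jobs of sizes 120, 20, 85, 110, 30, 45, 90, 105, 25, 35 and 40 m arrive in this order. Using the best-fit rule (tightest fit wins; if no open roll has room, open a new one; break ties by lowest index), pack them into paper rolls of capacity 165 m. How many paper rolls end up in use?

5

  120 → roll 1 (new)  [load 120/165]
  20 → roll 1  [load 140/165]
  85 → roll 2 (new)  [load 85/165]
  110 → roll 3 (new)  [load 110/165]
  30 → roll 3  [load 140/165]
  45 → roll 2  [load 130/165]
  90 → roll 4 (new)  [load 90/165]
  105 → roll 5 (new)  [load 105/165]
  25 → roll 1  [load 165/165]
  35 → roll 2  [load 165/165]
  40 → roll 5  [load 145/165]
5 paper rolls opened.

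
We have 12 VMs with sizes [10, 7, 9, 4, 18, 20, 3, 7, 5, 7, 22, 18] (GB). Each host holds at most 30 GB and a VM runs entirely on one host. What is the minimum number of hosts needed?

Total = 22 + 20 + 18 + 18 + 10 + 9 + 7 + 7 + 7 + 5 + 4 + 3 = 130 GB.
Lower bound: ⌈130/30⌉ = 5 hosts.
A packing using 5 hosts:
  host 1: 22 + 7 = 29
  host 2: 20 + 10 = 30
  host 3: 18 + 9 + 3 = 30
  host 4: 18 + 7 + 5 = 30
  host 5: 7 + 4 = 11
This matches the lower bound, so 5 is optimal.

5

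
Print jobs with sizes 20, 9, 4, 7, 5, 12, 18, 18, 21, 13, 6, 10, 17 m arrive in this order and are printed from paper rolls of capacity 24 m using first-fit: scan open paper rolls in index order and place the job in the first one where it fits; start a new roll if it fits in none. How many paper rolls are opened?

8

  20 → roll 1 (new)  [load 20/24]
  9 → roll 2 (new)  [load 9/24]
  4 → roll 1  [load 24/24]
  7 → roll 2  [load 16/24]
  5 → roll 2  [load 21/24]
  12 → roll 3 (new)  [load 12/24]
  18 → roll 4 (new)  [load 18/24]
  18 → roll 5 (new)  [load 18/24]
  21 → roll 6 (new)  [load 21/24]
  13 → roll 7 (new)  [load 13/24]
  6 → roll 3  [load 18/24]
  10 → roll 7  [load 23/24]
  17 → roll 8 (new)  [load 17/24]
8 paper rolls opened.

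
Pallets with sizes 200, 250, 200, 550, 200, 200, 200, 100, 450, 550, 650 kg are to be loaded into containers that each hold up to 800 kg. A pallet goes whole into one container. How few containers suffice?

Total = 650 + 550 + 550 + 450 + 250 + 200 + 200 + 200 + 200 + 200 + 100 = 3550 kg.
Lower bound: ⌈3550/800⌉ = 5 containers.
A packing using 5 containers:
  container 1: 650 + 100 = 750
  container 2: 550 + 250 = 800
  container 3: 550 + 200 = 750
  container 4: 450 + 200 = 650
  container 5: 200 + 200 + 200 = 600
This matches the lower bound, so 5 is optimal.

5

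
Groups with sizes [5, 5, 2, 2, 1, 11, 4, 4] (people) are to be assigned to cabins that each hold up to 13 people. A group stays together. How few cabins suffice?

Total = 11 + 5 + 5 + 4 + 4 + 2 + 2 + 1 = 34 people.
Lower bound: ⌈34/13⌉ = 3 cabins.
A packing using 3 cabins:
  cabin 1: 11 + 2 = 13
  cabin 2: 5 + 5 + 2 + 1 = 13
  cabin 3: 4 + 4 = 8
This matches the lower bound, so 3 is optimal.

3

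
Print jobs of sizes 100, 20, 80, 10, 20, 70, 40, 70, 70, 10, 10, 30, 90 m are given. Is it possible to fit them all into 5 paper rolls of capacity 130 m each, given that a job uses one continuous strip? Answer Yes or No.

No

Total = 620 m; ⌈620/130⌉ = 5.
6 print jobs each exceed half the capacity and cannot share a roll, forcing at least 6 paper rolls.
At least 6 paper rolls are required, but only 5 are allowed.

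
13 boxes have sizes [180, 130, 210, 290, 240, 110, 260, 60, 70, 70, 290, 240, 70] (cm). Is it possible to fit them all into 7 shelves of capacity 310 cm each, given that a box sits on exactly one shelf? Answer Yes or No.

No

Total = 2220 cm; ⌈2220/310⌉ = 8.
At least 8 shelves are required, but only 7 are allowed.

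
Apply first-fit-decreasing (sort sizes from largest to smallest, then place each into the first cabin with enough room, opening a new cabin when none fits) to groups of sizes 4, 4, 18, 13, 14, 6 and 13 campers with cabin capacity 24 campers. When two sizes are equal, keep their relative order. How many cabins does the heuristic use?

Sorted descending: 18, 14, 13, 13, 6, 4, 4.
  18 → cabin 1 (new)  [load 18/24]
  14 → cabin 2 (new)  [load 14/24]
  13 → cabin 3 (new)  [load 13/24]
  13 → cabin 4 (new)  [load 13/24]
  6 → cabin 1  [load 24/24]
  4 → cabin 2  [load 18/24]
  4 → cabin 2  [load 22/24]
4 cabins opened.

4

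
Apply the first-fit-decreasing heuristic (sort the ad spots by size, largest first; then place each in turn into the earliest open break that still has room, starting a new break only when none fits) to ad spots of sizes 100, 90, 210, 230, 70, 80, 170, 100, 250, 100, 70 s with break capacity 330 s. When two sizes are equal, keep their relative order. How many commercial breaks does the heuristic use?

5

Sorted descending: 250, 230, 210, 170, 100, 100, 100, 90, 80, 70, 70.
  250 → break 1 (new)  [load 250/330]
  230 → break 2 (new)  [load 230/330]
  210 → break 3 (new)  [load 210/330]
  170 → break 4 (new)  [load 170/330]
  100 → break 2  [load 330/330]
  100 → break 3  [load 310/330]
  100 → break 4  [load 270/330]
  90 → break 5 (new)  [load 90/330]
  80 → break 1  [load 330/330]
  70 → break 5  [load 160/330]
  70 → break 5  [load 230/330]
5 commercial breaks opened.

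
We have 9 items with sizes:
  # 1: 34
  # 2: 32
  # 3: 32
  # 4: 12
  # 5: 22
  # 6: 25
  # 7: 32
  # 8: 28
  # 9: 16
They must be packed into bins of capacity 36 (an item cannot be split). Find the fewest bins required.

Total = 34 + 32 + 32 + 32 + 28 + 25 + 22 + 16 + 12 = 233.
Lower bound: ⌈233/36⌉ = 7 bins.
A packing using 8 bins:
  bin 1: 34 = 34
  bin 2: 32 = 32
  bin 3: 32 = 32
  bin 4: 32 = 32
  bin 5: 28 = 28
  bin 6: 25 = 25
  bin 7: 22 + 12 = 34
  bin 8: 16 = 16
No arrangement into 7 bins stays within capacity, so 8 is optimal.

8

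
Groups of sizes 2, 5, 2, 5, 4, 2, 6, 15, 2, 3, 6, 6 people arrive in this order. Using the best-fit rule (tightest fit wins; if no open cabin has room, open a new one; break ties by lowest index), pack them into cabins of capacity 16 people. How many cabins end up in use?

4

  2 → cabin 1 (new)  [load 2/16]
  5 → cabin 1  [load 7/16]
  2 → cabin 1  [load 9/16]
  5 → cabin 1  [load 14/16]
  4 → cabin 2 (new)  [load 4/16]
  2 → cabin 1  [load 16/16]
  6 → cabin 2  [load 10/16]
  15 → cabin 3 (new)  [load 15/16]
  2 → cabin 2  [load 12/16]
  3 → cabin 2  [load 15/16]
  6 → cabin 4 (new)  [load 6/16]
  6 → cabin 4  [load 12/16]
4 cabins opened.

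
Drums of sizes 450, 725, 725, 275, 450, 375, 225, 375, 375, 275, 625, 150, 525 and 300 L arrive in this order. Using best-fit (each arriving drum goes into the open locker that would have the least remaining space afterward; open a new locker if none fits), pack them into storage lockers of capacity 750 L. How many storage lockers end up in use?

9

  450 → locker 1 (new)  [load 450/750]
  725 → locker 2 (new)  [load 725/750]
  725 → locker 3 (new)  [load 725/750]
  275 → locker 1  [load 725/750]
  450 → locker 4 (new)  [load 450/750]
  375 → locker 5 (new)  [load 375/750]
  225 → locker 4  [load 675/750]
  375 → locker 5  [load 750/750]
  375 → locker 6 (new)  [load 375/750]
  275 → locker 6  [load 650/750]
  625 → locker 7 (new)  [load 625/750]
  150 → locker 8 (new)  [load 150/750]
  525 → locker 8  [load 675/750]
  300 → locker 9 (new)  [load 300/750]
9 storage lockers opened.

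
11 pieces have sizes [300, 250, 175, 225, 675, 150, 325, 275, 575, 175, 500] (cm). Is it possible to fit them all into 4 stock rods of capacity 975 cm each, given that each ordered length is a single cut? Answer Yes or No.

A valid assignment using 4 stock rods:
  stock rod 1: 675 + 300 = 975
  stock rod 2: 575 + 325 = 900
  stock rod 3: 500 + 275 + 175 = 950
  stock rod 4: 250 + 225 + 175 + 150 = 800
Every load is within 975 cm, so 4 stock rods suffice.

Yes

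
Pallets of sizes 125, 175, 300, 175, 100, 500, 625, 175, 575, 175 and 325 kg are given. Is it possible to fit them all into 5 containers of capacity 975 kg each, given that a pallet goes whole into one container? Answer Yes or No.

Yes

A valid assignment using 4 containers:
  container 1: 625 + 325 = 950
  container 2: 575 + 300 + 100 = 975
  container 3: 500 + 175 + 175 + 125 = 975
  container 4: 175 + 175 = 350
That uses only 4 ≤ 5, so 5 containers are enough.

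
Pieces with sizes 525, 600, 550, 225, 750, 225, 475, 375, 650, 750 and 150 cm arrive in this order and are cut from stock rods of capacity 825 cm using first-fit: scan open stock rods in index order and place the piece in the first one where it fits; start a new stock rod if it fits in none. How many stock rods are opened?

8

  525 → stock rod 1 (new)  [load 525/825]
  600 → stock rod 2 (new)  [load 600/825]
  550 → stock rod 3 (new)  [load 550/825]
  225 → stock rod 1  [load 750/825]
  750 → stock rod 4 (new)  [load 750/825]
  225 → stock rod 2  [load 825/825]
  475 → stock rod 5 (new)  [load 475/825]
  375 → stock rod 6 (new)  [load 375/825]
  650 → stock rod 7 (new)  [load 650/825]
  750 → stock rod 8 (new)  [load 750/825]
  150 → stock rod 3  [load 700/825]
8 stock rods opened.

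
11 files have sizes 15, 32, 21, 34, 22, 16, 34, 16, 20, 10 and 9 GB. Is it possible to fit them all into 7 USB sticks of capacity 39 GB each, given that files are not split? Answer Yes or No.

A valid assignment using 7 USB sticks:
  USB stick 1: 34 = 34
  USB stick 2: 34 = 34
  USB stick 3: 32 = 32
  USB stick 4: 22 + 16 = 38
  USB stick 5: 21 + 16 = 37
  USB stick 6: 20 + 15 = 35
  USB stick 7: 10 + 9 = 19
Every load is within 39 GB, so 7 USB sticks suffice.

Yes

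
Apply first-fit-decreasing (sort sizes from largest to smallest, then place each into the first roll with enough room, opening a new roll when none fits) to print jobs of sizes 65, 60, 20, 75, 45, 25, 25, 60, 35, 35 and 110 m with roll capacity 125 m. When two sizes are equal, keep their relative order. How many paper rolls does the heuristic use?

5

Sorted descending: 110, 75, 65, 60, 60, 45, 35, 35, 25, 25, 20.
  110 → roll 1 (new)  [load 110/125]
  75 → roll 2 (new)  [load 75/125]
  65 → roll 3 (new)  [load 65/125]
  60 → roll 3  [load 125/125]
  60 → roll 4 (new)  [load 60/125]
  45 → roll 2  [load 120/125]
  35 → roll 4  [load 95/125]
  35 → roll 5 (new)  [load 35/125]
  25 → roll 4  [load 120/125]
  25 → roll 5  [load 60/125]
  20 → roll 5  [load 80/125]
5 paper rolls opened.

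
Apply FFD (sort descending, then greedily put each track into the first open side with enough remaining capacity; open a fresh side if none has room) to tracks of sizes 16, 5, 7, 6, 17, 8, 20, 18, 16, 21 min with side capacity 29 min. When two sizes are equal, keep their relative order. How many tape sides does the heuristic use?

6

Sorted descending: 21, 20, 18, 17, 16, 16, 8, 7, 6, 5.
  21 → side 1 (new)  [load 21/29]
  20 → side 2 (new)  [load 20/29]
  18 → side 3 (new)  [load 18/29]
  17 → side 4 (new)  [load 17/29]
  16 → side 5 (new)  [load 16/29]
  16 → side 6 (new)  [load 16/29]
  8 → side 1  [load 29/29]
  7 → side 2  [load 27/29]
  6 → side 3  [load 24/29]
  5 → side 3  [load 29/29]
6 tape sides opened.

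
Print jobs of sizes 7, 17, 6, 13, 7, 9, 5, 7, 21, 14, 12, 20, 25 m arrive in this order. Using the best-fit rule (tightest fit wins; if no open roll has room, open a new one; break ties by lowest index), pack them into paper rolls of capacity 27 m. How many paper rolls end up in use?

7

  7 → roll 1 (new)  [load 7/27]
  17 → roll 1  [load 24/27]
  6 → roll 2 (new)  [load 6/27]
  13 → roll 2  [load 19/27]
  7 → roll 2  [load 26/27]
  9 → roll 3 (new)  [load 9/27]
  5 → roll 3  [load 14/27]
  7 → roll 3  [load 21/27]
  21 → roll 4 (new)  [load 21/27]
  14 → roll 5 (new)  [load 14/27]
  12 → roll 5  [load 26/27]
  20 → roll 6 (new)  [load 20/27]
  25 → roll 7 (new)  [load 25/27]
7 paper rolls opened.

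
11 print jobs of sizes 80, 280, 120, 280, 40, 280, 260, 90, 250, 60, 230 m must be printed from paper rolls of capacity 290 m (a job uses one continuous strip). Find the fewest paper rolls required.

Total = 280 + 280 + 280 + 260 + 250 + 230 + 120 + 90 + 80 + 60 + 40 = 1970 m.
Lower bound: ⌈1970/290⌉ = 7 paper rolls.
A packing using 7 paper rolls:
  roll 1: 280 = 280
  roll 2: 280 = 280
  roll 3: 280 = 280
  roll 4: 260 = 260
  roll 5: 250 + 40 = 290
  roll 6: 230 + 60 = 290
  roll 7: 120 + 90 + 80 = 290
This matches the lower bound, so 7 is optimal.

7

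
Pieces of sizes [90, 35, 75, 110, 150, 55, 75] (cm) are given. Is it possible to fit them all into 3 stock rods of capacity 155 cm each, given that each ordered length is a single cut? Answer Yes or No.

No

Total = 590 cm; ⌈590/155⌉ = 4.
At least 4 stock rods are required, but only 3 are allowed.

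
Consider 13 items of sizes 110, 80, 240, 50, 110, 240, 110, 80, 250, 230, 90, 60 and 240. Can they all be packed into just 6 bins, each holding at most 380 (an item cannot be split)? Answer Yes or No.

Yes

A valid assignment using 6 bins:
  bin 1: 250 + 110 = 360
  bin 2: 240 + 110 = 350
  bin 3: 240 + 110 = 350
  bin 4: 240 + 90 + 50 = 380
  bin 5: 230 + 80 + 60 = 370
  bin 6: 80 = 80
Every load is within 380, so 6 bins suffice.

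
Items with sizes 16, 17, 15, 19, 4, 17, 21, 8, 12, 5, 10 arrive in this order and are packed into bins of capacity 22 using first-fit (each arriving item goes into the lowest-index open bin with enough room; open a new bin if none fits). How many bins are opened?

8

  16 → bin 1 (new)  [load 16/22]
  17 → bin 2 (new)  [load 17/22]
  15 → bin 3 (new)  [load 15/22]
  19 → bin 4 (new)  [load 19/22]
  4 → bin 1  [load 20/22]
  17 → bin 5 (new)  [load 17/22]
  21 → bin 6 (new)  [load 21/22]
  8 → bin 7 (new)  [load 8/22]
  12 → bin 7  [load 20/22]
  5 → bin 2  [load 22/22]
  10 → bin 8 (new)  [load 10/22]
8 bins opened.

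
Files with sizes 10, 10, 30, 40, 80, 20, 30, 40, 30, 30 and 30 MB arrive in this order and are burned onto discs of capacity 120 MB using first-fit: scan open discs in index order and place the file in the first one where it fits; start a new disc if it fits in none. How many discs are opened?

4

  10 → disc 1 (new)  [load 10/120]
  10 → disc 1  [load 20/120]
  30 → disc 1  [load 50/120]
  40 → disc 1  [load 90/120]
  80 → disc 2 (new)  [load 80/120]
  20 → disc 1  [load 110/120]
  30 → disc 2  [load 110/120]
  40 → disc 3 (new)  [load 40/120]
  30 → disc 3  [load 70/120]
  30 → disc 3  [load 100/120]
  30 → disc 4 (new)  [load 30/120]
4 discs opened.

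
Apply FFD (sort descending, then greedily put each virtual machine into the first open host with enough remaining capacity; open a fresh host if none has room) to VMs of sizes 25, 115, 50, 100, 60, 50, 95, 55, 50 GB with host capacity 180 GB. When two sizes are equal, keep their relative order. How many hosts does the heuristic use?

Sorted descending: 115, 100, 95, 60, 55, 50, 50, 50, 25.
  115 → host 1 (new)  [load 115/180]
  100 → host 2 (new)  [load 100/180]
  95 → host 3 (new)  [load 95/180]
  60 → host 1  [load 175/180]
  55 → host 2  [load 155/180]
  50 → host 3  [load 145/180]
  50 → host 4 (new)  [load 50/180]
  50 → host 4  [load 100/180]
  25 → host 2  [load 180/180]
4 hosts opened.

4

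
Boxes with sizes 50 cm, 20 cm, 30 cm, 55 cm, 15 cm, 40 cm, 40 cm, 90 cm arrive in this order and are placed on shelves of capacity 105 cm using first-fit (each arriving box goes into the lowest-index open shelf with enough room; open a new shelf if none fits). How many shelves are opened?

  50 → shelf 1 (new)  [load 50/105]
  20 → shelf 1  [load 70/105]
  30 → shelf 1  [load 100/105]
  55 → shelf 2 (new)  [load 55/105]
  15 → shelf 2  [load 70/105]
  40 → shelf 3 (new)  [load 40/105]
  40 → shelf 3  [load 80/105]
  90 → shelf 4 (new)  [load 90/105]
4 shelves opened.

4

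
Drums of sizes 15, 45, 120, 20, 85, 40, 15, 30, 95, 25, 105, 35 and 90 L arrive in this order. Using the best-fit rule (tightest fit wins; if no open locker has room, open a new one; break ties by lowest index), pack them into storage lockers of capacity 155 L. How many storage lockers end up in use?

6

  15 → locker 1 (new)  [load 15/155]
  45 → locker 1  [load 60/155]
  120 → locker 2 (new)  [load 120/155]
  20 → locker 2  [load 140/155]
  85 → locker 1  [load 145/155]
  40 → locker 3 (new)  [load 40/155]
  15 → locker 2  [load 155/155]
  30 → locker 3  [load 70/155]
  95 → locker 4 (new)  [load 95/155]
  25 → locker 4  [load 120/155]
  105 → locker 5 (new)  [load 105/155]
  35 → locker 4  [load 155/155]
  90 → locker 6 (new)  [load 90/155]
6 storage lockers opened.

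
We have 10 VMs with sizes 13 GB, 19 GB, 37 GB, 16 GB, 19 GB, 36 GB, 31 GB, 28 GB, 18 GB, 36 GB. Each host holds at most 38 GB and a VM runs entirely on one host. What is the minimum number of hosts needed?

Total = 37 + 36 + 36 + 31 + 28 + 19 + 19 + 18 + 16 + 13 = 253 GB.
Lower bound: ⌈253/38⌉ = 7 hosts.
A packing using 8 hosts:
  host 1: 37 = 37
  host 2: 36 = 36
  host 3: 36 = 36
  host 4: 31 = 31
  host 5: 28 = 28
  host 6: 19 + 19 = 38
  host 7: 18 + 16 = 34
  host 8: 13 = 13
No arrangement into 7 hosts stays within capacity, so 8 is optimal.

8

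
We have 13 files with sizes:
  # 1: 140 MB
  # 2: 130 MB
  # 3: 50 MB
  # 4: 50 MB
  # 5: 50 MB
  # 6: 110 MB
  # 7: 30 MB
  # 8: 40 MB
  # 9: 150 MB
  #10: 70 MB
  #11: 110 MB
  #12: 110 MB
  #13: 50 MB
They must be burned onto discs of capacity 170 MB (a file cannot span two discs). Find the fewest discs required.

7

Total = 150 + 140 + 130 + 110 + 110 + 110 + 70 + 50 + 50 + 50 + 50 + 40 + 30 = 1090 MB.
Lower bound: ⌈1090/170⌉ = 7 discs.
A packing using 7 discs:
  disc 1: 150 = 150
  disc 2: 140 + 30 = 170
  disc 3: 130 + 40 = 170
  disc 4: 110 + 50 = 160
  disc 5: 110 + 50 = 160
  disc 6: 110 + 50 = 160
  disc 7: 70 + 50 = 120
This matches the lower bound, so 7 is optimal.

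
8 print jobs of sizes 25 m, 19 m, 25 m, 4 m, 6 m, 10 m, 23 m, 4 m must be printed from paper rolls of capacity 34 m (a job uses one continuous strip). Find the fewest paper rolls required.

Total = 25 + 25 + 23 + 19 + 10 + 6 + 4 + 4 = 116 m.
Lower bound: ⌈116/34⌉ = 4 paper rolls.
A packing using 4 paper rolls:
  roll 1: 25 + 6 = 31
  roll 2: 25 + 4 + 4 = 33
  roll 3: 23 + 10 = 33
  roll 4: 19 = 19
This matches the lower bound, so 4 is optimal.

4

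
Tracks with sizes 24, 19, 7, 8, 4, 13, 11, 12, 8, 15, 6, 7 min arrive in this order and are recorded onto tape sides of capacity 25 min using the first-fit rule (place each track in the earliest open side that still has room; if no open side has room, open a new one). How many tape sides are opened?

6

  24 → side 1 (new)  [load 24/25]
  19 → side 2 (new)  [load 19/25]
  7 → side 3 (new)  [load 7/25]
  8 → side 3  [load 15/25]
  4 → side 2  [load 23/25]
  13 → side 4 (new)  [load 13/25]
  11 → side 4  [load 24/25]
  12 → side 5 (new)  [load 12/25]
  8 → side 3  [load 23/25]
  15 → side 6 (new)  [load 15/25]
  6 → side 5  [load 18/25]
  7 → side 5  [load 25/25]
6 tape sides opened.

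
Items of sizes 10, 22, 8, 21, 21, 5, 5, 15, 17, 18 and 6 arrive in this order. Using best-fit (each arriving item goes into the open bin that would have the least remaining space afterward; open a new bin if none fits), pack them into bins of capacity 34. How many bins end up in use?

  10 → bin 1 (new)  [load 10/34]
  22 → bin 1  [load 32/34]
  8 → bin 2 (new)  [load 8/34]
  21 → bin 2  [load 29/34]
  21 → bin 3 (new)  [load 21/34]
  5 → bin 2  [load 34/34]
  5 → bin 3  [load 26/34]
  15 → bin 4 (new)  [load 15/34]
  17 → bin 4  [load 32/34]
  18 → bin 5 (new)  [load 18/34]
  6 → bin 3  [load 32/34]
5 bins opened.

5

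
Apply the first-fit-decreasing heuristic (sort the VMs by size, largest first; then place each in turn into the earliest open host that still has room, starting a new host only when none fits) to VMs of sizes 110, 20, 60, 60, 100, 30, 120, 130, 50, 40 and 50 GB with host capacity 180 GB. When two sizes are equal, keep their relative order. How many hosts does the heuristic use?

Sorted descending: 130, 120, 110, 100, 60, 60, 50, 50, 40, 30, 20.
  130 → host 1 (new)  [load 130/180]
  120 → host 2 (new)  [load 120/180]
  110 → host 3 (new)  [load 110/180]
  100 → host 4 (new)  [load 100/180]
  60 → host 2  [load 180/180]
  60 → host 3  [load 170/180]
  50 → host 1  [load 180/180]
  50 → host 4  [load 150/180]
  40 → host 5 (new)  [load 40/180]
  30 → host 4  [load 180/180]
  20 → host 5  [load 60/180]
5 hosts opened.

5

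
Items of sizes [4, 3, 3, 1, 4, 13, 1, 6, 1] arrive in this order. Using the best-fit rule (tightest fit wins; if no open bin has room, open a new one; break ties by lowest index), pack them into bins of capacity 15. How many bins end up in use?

3

  4 → bin 1 (new)  [load 4/15]
  3 → bin 1  [load 7/15]
  3 → bin 1  [load 10/15]
  1 → bin 1  [load 11/15]
  4 → bin 1  [load 15/15]
  13 → bin 2 (new)  [load 13/15]
  1 → bin 2  [load 14/15]
  6 → bin 3 (new)  [load 6/15]
  1 → bin 2  [load 15/15]
3 bins opened.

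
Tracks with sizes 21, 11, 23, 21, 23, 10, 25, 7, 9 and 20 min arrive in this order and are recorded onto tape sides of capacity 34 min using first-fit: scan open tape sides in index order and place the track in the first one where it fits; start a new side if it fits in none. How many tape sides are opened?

6

  21 → side 1 (new)  [load 21/34]
  11 → side 1  [load 32/34]
  23 → side 2 (new)  [load 23/34]
  21 → side 3 (new)  [load 21/34]
  23 → side 4 (new)  [load 23/34]
  10 → side 2  [load 33/34]
  25 → side 5 (new)  [load 25/34]
  7 → side 3  [load 28/34]
  9 → side 4  [load 32/34]
  20 → side 6 (new)  [load 20/34]
6 tape sides opened.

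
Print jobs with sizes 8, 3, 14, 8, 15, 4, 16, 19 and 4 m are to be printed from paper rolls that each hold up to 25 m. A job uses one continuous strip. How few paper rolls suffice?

Total = 19 + 16 + 15 + 14 + 8 + 8 + 4 + 4 + 3 = 91 m.
Lower bound: ⌈91/25⌉ = 4 paper rolls.
A packing using 4 paper rolls:
  roll 1: 19 + 4 = 23
  roll 2: 16 + 8 = 24
  roll 3: 15 + 8 = 23
  roll 4: 14 + 4 + 3 = 21
This matches the lower bound, so 4 is optimal.

4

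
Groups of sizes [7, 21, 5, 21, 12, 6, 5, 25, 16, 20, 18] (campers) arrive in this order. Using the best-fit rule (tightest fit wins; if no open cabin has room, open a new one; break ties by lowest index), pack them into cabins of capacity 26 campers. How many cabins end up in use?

7

  7 → cabin 1 (new)  [load 7/26]
  21 → cabin 2 (new)  [load 21/26]
  5 → cabin 2  [load 26/26]
  21 → cabin 3 (new)  [load 21/26]
  12 → cabin 1  [load 19/26]
  6 → cabin 1  [load 25/26]
  5 → cabin 3  [load 26/26]
  25 → cabin 4 (new)  [load 25/26]
  16 → cabin 5 (new)  [load 16/26]
  20 → cabin 6 (new)  [load 20/26]
  18 → cabin 7 (new)  [load 18/26]
7 cabins opened.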